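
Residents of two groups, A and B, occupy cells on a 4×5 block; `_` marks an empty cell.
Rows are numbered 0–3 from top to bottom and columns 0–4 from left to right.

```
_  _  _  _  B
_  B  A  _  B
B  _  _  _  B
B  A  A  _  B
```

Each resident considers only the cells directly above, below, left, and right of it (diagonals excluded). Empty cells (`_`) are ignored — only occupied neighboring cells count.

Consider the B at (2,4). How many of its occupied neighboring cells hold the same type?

2

Occupied neighbors of (2,4): (1,4)=B, (3,4)=B.
Same type (B): 2 of 2.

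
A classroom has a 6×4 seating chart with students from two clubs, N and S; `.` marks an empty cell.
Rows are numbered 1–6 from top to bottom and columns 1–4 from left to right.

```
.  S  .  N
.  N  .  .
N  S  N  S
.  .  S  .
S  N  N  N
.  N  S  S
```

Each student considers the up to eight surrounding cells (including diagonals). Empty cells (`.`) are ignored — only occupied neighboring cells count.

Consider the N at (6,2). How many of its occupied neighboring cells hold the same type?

2

Occupied neighbors of (6,2): (5,1)=S, (5,2)=N, (5,3)=N, (6,3)=S.
Same type (N): 2 of 4.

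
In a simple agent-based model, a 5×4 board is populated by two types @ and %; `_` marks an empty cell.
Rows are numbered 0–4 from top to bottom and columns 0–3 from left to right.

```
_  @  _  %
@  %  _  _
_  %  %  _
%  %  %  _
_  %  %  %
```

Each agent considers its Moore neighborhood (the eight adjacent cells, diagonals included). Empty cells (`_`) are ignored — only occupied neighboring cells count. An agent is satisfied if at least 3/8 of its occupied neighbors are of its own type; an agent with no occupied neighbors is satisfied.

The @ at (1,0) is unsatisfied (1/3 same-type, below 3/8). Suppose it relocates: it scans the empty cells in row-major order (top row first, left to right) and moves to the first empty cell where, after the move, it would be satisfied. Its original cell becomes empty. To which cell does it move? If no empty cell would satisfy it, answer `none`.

Vacating (1,0). Empty cells in order:
  (0,0): 1/2 same-type → satisfied — stop here.

(0,0)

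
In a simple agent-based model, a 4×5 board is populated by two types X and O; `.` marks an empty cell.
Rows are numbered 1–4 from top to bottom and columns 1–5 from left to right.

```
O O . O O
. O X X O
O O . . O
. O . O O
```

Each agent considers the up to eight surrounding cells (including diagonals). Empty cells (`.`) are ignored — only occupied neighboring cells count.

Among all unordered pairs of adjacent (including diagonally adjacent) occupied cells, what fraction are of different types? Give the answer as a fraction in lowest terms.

Scan each occupied cell's neighbors to the right and below (and the two forward diagonals) so each pair is counted once.
From row 1: 4 unlike of 10 pairs (running 4/10).
From row 2: 4 unlike of 8 pairs (running 8/18).
From row 3: 0 unlike of 5 pairs (running 8/23).
From row 4: 0 unlike of 1 pairs (running 8/24).
Total adjacent occupied pairs: 24; unlike-type pairs: 8.
8/24 reduces to 1/3.

1/3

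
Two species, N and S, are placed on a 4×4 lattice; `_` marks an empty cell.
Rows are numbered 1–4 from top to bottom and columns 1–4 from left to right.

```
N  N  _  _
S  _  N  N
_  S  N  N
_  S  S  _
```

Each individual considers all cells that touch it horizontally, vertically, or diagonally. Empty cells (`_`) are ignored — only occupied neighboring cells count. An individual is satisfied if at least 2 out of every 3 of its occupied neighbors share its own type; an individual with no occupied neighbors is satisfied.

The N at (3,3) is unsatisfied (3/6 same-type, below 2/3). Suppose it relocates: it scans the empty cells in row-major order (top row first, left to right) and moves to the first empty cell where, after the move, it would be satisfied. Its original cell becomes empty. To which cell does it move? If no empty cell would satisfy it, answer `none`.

Vacating (3,3). Empty cells in order:
  (1,3): 3/3 same-type → satisfied — stop here.

(1,3)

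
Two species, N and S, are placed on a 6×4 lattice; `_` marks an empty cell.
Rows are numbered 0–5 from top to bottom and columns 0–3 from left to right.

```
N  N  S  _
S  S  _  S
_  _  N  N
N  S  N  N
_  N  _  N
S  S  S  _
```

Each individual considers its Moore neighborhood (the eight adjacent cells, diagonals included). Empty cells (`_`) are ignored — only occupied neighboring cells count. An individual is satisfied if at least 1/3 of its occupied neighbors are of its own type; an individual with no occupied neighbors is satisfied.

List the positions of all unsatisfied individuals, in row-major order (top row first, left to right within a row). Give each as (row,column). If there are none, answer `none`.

Row 0: (0,0)N 1/3 ok · (0,1)N 1/4 unhappy · (0,2)S 2/3 ok
Row 1: (1,0)S 1/3 ok · (1,1)S 2/5 ok · (1,3)S 1/3 ok
Row 2: (2,2)N 3/6 ok · (2,3)N 3/4 ok
Row 3: (3,0)N 1/2 ok · (3,1)S 0/4 unhappy · (3,2)N 5/6 ok · (3,3)N 4/4 ok
Row 4: (4,1)N 2/6 ok · (4,3)N 2/3 ok
Row 5: (5,0)S 1/2 ok · (5,1)S 2/3 ok · (5,2)S 1/3 ok

(0,1), (3,1)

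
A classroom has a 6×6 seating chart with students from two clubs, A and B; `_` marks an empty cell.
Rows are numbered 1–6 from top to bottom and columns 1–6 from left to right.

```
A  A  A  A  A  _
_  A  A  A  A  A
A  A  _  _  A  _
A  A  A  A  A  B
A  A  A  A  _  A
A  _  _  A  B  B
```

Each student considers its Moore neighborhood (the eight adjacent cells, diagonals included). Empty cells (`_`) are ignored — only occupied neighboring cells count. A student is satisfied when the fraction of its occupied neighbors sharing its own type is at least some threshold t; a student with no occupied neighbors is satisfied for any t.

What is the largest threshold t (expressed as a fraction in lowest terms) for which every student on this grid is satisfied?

(1,1)A 2/2
(1,2)A 4/4
(1,3)A 5/5
(1,4)A 5/5
(1,5)A 4/4
(2,2)A 6/6
(2,3)A 6/6
(2,4)A 6/6
(2,5)A 5/5
(2,6)A 3/3
(3,1)A 4/4
(3,2)A 6/6
(3,5)A 5/6
(4,1)A 5/5
(4,2)A 7/7
(4,3)A 6/6
(4,4)A 5/5
(4,5)A 4/5
(4,6)B 0/3
(5,1)A 4/4
(5,2)A 6/6
(5,3)A 6/6
(5,4)A 5/6
(5,6)A 1/4
(6,1)A 2/2
(6,4)A 2/3
(6,5)B 1/4
(6,6)B 1/2
The smallest same-type fraction is 0/3 at (4,6), which reduces to 0/1. Any threshold above that leaves this student unsatisfied.

0/1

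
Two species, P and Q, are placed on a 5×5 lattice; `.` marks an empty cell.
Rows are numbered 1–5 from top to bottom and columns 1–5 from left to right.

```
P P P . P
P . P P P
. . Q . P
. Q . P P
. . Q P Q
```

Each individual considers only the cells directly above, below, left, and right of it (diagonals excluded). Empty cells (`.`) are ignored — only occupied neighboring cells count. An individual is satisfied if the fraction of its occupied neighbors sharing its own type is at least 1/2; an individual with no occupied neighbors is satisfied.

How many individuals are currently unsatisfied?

(1,1)P 2/2 satisfied
(1,2)P 2/2 satisfied
(1,3)P 2/2 satisfied
(1,5)P 1/1 satisfied
(2,1)P 1/1 satisfied
(2,3)P 2/3 satisfied
(2,4)P 2/2 satisfied
(2,5)P 3/3 satisfied
(3,3)Q 0/1 not
(3,5)P 2/2 satisfied
(4,2)Q 0/0 satisfied
(4,4)P 2/2 satisfied
(4,5)P 2/3 satisfied
(5,3)Q 0/1 not
(5,4)P 1/3 not
(5,5)Q 0/2 not
Unsatisfied: (3,3), (5,3), (5,4), (5,5) — 4 in total.

4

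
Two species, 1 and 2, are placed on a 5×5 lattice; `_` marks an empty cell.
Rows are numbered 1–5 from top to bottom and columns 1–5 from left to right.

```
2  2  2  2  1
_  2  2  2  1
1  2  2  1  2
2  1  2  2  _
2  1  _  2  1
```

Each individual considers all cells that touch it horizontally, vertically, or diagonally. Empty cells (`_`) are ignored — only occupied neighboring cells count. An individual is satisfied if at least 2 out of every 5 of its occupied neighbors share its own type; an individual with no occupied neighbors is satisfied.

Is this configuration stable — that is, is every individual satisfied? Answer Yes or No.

No

(1,1)2 2/2 ✓
(1,2)2 4/4 ✓
(1,3)2 5/5 ✓
(1,4)2 3/5 ✓
(1,5)1 1/3 ✗
(2,2)2 6/7 ✓
(2,3)2 7/8 ✓
(2,4)2 5/8 ✓
(2,5)1 2/5 ✓
(3,1)1 1/4 ✗
(3,2)2 5/7 ✓
(3,3)2 6/8 ✓
(3,4)1 1/7 ✗
(3,5)2 2/4 ✓
(4,1)2 2/5 ✓
(4,2)1 2/7 ✗
(4,3)2 4/7 ✓
(4,4)2 4/6 ✓
(5,1)2 1/3 ✗
(5,2)1 1/4 ✗
(5,4)2 2/3 ✓
(5,5)1 0/2 ✗
For instance (1,5) has only 1/3 same-type neighbors, below 2/5.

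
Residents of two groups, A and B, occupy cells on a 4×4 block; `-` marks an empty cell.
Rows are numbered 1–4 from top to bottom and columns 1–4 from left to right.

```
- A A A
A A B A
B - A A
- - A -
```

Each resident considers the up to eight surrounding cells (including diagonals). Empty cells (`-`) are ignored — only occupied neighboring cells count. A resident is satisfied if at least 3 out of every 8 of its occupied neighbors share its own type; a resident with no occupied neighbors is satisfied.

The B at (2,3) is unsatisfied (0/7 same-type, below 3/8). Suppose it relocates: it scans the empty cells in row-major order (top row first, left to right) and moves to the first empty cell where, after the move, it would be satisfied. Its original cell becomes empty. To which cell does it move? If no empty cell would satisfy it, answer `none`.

(4,1)

Vacating (2,3). Empty cells in order:
  (1,1): 0/3 same-type → still unsatisfied.
  (3,2): 1/5 same-type → still unsatisfied.
  (4,1): 1/1 same-type → satisfied — stop here.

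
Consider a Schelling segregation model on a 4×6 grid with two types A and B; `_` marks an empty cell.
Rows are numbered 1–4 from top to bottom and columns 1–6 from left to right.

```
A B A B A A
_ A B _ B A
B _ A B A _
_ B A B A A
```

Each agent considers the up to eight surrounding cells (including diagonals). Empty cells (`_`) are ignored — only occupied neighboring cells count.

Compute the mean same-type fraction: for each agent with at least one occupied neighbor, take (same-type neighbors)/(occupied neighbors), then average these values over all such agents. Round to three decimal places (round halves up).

0.463

Row 1: (1,1)A 1/2 · (1,2)B 1/4 · (1,3)A 1/4 · (1,4)B 2/4 · (1,5)A 2/4 · (1,6)A 2/3
Row 2: (2,2)A 3/6 · (2,3)B 3/6 · (2,5)B 2/6 · (2,6)A 3/4
Row 3: (3,1)B 1/2 · (3,3)A 2/6 · (3,4)B 3/7 · (3,5)A 3/6
Row 4: (4,2)B 1/3 · (4,3)A 1/4 · (4,4)B 1/5 · (4,5)A 2/4 · (4,6)A 2/2
Sum over 19 agents: 1/2 + 1/4 + 1/4 + 2/4 + 2/4 + 2/3 + 3/6 + 3/6 + 2/6 + 3/4 + 1/2 + 2/6 + 3/7 + 3/6 + 1/3 + 1/4 + 1/5 + 2/4 + 2/2 = 1847/210; mean = 1847/210 ÷ 19 = 1847/3990 = 0.462907… → 0.463.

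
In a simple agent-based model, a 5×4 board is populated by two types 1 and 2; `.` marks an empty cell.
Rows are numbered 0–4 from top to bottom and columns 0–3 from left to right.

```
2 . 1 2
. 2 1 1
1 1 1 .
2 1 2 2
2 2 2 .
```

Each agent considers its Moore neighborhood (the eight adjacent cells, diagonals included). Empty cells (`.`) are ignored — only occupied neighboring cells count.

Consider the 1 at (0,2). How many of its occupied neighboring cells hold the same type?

Occupied neighbors of (0,2): (0,3)=2, (1,1)=2, (1,2)=1, (1,3)=1.
Same type (1): 2 of 4.

2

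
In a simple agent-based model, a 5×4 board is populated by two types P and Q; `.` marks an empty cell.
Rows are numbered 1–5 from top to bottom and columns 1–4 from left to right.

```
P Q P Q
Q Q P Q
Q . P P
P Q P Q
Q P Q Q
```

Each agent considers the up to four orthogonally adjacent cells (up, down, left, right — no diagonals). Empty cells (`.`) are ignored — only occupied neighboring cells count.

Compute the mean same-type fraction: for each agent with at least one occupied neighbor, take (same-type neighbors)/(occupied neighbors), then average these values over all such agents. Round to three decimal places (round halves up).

0.373

(1,1)P 0/2
(1,2)Q 1/3
(1,3)P 1/3
(1,4)Q 1/2
(2,1)Q 2/3
(2,2)Q 2/3
(2,3)P 2/4
(2,4)Q 1/3
(3,1)Q 1/2
(3,3)P 3/3
(3,4)P 1/3
(4,1)P 0/3
(4,2)Q 0/3
(4,3)P 1/4
(4,4)Q 1/3
(5,1)Q 0/2
(5,2)P 0/3
(5,3)Q 1/3
(5,4)Q 2/2
Sum over 19 agents: 0/2 + 1/3 + 1/3 + 1/2 + 2/3 + 2/3 + 2/4 + 1/3 + 1/2 + 3/3 + 1/3 + 0/3 + 0/3 + 1/4 + 1/3 + 0/2 + 0/3 + 1/3 + 2/2 = 85/12; mean = 85/12 ÷ 19 = 85/228 = 0.372807… → 0.373.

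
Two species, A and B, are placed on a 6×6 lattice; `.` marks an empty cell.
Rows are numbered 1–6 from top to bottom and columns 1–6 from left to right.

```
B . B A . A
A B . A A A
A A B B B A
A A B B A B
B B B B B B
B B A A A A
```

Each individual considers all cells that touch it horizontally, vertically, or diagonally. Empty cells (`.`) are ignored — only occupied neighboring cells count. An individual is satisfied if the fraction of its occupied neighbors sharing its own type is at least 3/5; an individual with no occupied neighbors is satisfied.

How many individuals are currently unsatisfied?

(1,1)B 1/2 ✗
(1,3)B 1/3 ✗
(1,4)A 2/3 ✓
(1,6)A 2/2 ✓
(2,1)A 2/4 ✗
(2,2)B 3/6 ✗
(2,4)A 2/6 ✗
(2,5)A 5/7 ✓
(2,6)A 3/4 ✓
(3,1)A 4/5 ✓
(3,2)A 4/7 ✗
(3,3)B 4/7 ✗
(3,4)B 4/7 ✗
(3,5)B 3/8 ✗
(3,6)A 3/5 ✓
(4,1)A 3/5 ✓
(4,2)A 3/8 ✗
(4,3)B 6/8 ✓
(4,4)B 7/8 ✓
(4,5)A 1/8 ✗
(4,6)B 3/5 ✓
(5,1)B 3/5 ✓
(5,2)B 5/8 ✓
(5,3)B 5/8 ✓
(5,4)B 4/8 ✗
(5,5)B 4/8 ✗
(5,6)B 2/5 ✗
(6,1)B 3/3 ✓
(6,2)B 4/5 ✓
(6,3)A 1/5 ✗
(6,4)A 2/5 ✗
(6,5)A 2/5 ✗
(6,6)A 1/3 ✗
Unsatisfied: (1,1), (1,3), (2,1), (2,2), (2,4), (3,2), (3,3), (3,4), (3,5), (4,2), (4,5), (5,4), (5,5), (5,6), (6,3), (6,4), (6,5), (6,6) — 18 in total.

18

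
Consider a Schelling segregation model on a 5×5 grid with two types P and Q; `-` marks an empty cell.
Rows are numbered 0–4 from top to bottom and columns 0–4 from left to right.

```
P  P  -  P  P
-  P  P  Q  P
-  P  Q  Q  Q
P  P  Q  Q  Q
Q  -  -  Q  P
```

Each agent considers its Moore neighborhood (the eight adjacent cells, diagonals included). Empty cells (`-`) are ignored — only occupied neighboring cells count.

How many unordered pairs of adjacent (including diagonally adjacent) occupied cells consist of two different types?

18

Scan each occupied cell's neighbors to the right and below (and the two forward diagonals) so each pair is counted once.
From row 0: 2 unlike of 10 pairs (running 2/10).
From row 1: 7 unlike of 13 pairs (running 9/23).
From row 2: 3 unlike of 14 pairs (running 12/37).
From row 3: 5 unlike of 11 pairs (running 17/48).
From row 4: 1 unlike of 1 pairs (running 18/49).
Total adjacent occupied pairs: 49; unlike-type pairs: 18.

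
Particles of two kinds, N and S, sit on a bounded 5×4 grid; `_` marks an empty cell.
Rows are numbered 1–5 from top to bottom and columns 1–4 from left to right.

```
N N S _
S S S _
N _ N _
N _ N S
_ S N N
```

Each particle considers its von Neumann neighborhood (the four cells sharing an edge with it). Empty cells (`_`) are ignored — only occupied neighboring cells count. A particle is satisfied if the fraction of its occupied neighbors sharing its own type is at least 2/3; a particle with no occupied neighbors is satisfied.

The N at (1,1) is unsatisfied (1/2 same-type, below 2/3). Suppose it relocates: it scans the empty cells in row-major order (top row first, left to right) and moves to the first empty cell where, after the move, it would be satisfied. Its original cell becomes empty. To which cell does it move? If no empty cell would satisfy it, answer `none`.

Vacating (1,1). Empty cells in order:
  (1,4): 0/1 same-type → still unsatisfied.
  (2,4): 0/1 same-type → still unsatisfied.
  (3,2): 2/3 same-type → satisfied — stop here.

(3,2)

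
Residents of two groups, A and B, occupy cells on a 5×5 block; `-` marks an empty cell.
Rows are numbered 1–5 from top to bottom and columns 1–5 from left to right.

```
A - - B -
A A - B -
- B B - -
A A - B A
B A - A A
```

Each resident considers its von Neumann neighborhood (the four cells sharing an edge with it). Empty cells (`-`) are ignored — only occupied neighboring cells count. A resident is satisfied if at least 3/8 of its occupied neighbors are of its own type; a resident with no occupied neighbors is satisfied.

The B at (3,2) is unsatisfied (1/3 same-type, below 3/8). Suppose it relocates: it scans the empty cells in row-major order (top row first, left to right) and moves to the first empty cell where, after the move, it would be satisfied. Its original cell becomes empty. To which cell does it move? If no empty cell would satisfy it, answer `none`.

Vacating (3,2). Empty cells in order:
  (1,2): 0/2 same-type → still unsatisfied.
  (1,3): 1/1 same-type → satisfied — stop here.

(1,3)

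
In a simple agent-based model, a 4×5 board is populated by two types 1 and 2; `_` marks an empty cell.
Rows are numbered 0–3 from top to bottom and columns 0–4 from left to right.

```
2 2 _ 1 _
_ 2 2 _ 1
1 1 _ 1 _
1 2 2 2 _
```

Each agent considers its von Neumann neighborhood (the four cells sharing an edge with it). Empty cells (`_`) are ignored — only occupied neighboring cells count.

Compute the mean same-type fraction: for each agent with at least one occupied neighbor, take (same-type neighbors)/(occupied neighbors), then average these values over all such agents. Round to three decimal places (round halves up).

Row 0: (0,0)2 1/1 · (0,1)2 2/2 · (0,3)1 — no occupied neighbors
Row 1: (1,1)2 2/3 · (1,2)2 1/1 · (1,4)1 — no occupied neighbors
Row 2: (2,0)1 2/2 · (2,1)1 1/3 · (2,3)1 0/1
Row 3: (3,0)1 1/2 · (3,1)2 1/3 · (3,2)2 2/2 · (3,3)2 1/2
Sum over 11 agents: 1/1 + 2/2 + 2/3 + 1/1 + 2/2 + 1/3 + 0/1 + 1/2 + 1/3 + 2/2 + 1/2 = 22/3; mean = 22/3 ÷ 11 = 2/3 = 0.666666… → 0.667.

0.667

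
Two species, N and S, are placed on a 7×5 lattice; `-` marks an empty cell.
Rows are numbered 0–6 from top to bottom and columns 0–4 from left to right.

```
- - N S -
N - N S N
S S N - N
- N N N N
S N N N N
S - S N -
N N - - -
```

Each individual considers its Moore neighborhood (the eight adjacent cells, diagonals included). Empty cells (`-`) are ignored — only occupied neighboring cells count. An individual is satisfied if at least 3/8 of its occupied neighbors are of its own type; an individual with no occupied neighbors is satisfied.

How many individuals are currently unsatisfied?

11

(0,2)N 1/3 ✗
(0,3)S 1/4 ✗
(1,0)N 0/2 ✗
(1,2)N 2/5 ✓
(1,3)S 1/6 ✗
(1,4)N 1/3 ✗
(2,0)S 1/3 ✗
(2,1)S 1/6 ✗
(2,2)N 4/6 ✓
(2,4)N 3/4 ✓
(3,1)N 4/7 ✓
(3,2)N 6/7 ✓
(3,3)N 7/7 ✓
(3,4)N 4/4 ✓
(4,0)S 1/3 ✗
(4,1)N 3/6 ✓
(4,2)N 6/7 ✓
(4,3)N 6/7 ✓
(4,4)N 4/4 ✓
(5,0)S 1/4 ✗
(5,2)S 0/5 ✗
(5,3)N 3/4 ✓
(6,0)N 1/2 ✓
(6,1)N 1/3 ✗
Unsatisfied: (0,2), (0,3), (1,0), (1,3), (1,4), (2,0), (2,1), (4,0), (5,0), (5,2), (6,1) — 11 in total.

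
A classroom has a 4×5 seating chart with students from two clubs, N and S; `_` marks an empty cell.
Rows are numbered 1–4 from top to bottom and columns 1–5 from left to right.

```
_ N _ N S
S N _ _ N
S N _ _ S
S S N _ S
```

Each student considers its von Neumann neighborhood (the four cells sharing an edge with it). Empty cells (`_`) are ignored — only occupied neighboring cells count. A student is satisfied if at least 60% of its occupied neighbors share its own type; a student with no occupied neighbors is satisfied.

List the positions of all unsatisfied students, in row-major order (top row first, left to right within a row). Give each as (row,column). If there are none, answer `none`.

(1,4), (1,5), (2,1), (2,5), (3,2), (3,5), (4,2), (4,3)

(1,2)N 1/1 ✓
(1,4)N 0/1 ✗
(1,5)S 0/2 ✗
(2,1)S 1/2 ✗
(2,2)N 2/3 ✓
(2,5)N 0/2 ✗
(3,1)S 2/3 ✓
(3,2)N 1/3 ✗
(3,5)S 1/2 ✗
(4,1)S 2/2 ✓
(4,2)S 1/3 ✗
(4,3)N 0/1 ✗
(4,5)S 1/1 ✓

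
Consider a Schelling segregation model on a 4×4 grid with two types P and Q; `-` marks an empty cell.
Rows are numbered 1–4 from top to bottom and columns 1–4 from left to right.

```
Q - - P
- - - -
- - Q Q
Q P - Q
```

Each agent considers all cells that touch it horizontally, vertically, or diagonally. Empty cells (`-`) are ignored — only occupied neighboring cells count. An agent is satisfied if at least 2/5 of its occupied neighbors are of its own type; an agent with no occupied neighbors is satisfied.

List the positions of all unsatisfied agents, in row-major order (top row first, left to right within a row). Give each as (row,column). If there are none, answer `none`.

(1,1)Q 0/0 satisfied
(1,4)P 0/0 satisfied
(3,3)Q 2/3 satisfied
(3,4)Q 2/2 satisfied
(4,1)Q 0/1 not
(4,2)P 0/2 not
(4,4)Q 2/2 satisfied

(4,1), (4,2)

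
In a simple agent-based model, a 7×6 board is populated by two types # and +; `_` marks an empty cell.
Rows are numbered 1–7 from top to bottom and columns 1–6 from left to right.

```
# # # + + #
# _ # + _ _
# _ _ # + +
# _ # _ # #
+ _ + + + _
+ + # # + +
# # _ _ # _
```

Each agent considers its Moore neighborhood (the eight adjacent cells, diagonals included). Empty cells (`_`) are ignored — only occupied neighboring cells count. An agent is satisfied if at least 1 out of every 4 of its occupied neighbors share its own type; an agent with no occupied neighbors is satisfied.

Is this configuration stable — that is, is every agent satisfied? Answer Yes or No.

No

(1,1)# 2/2 ok
(1,2)# 4/4 ok
(1,3)# 2/4 ok
(1,4)+ 2/4 ok
(1,5)+ 2/3 ok
(1,6)# 0/1 unhappy
(2,1)# 3/3 ok
(2,3)# 3/5 ok
(2,4)+ 3/6 ok
(3,1)# 2/2 ok
(3,4)# 3/5 ok
(3,5)+ 2/5 ok
(3,6)+ 1/3 ok
(4,1)# 1/2 ok
(4,3)# 1/3 ok
(4,5)# 2/6 ok
(4,6)# 1/4 ok
(5,1)+ 2/3 ok
(5,3)+ 2/5 ok
(5,4)+ 3/7 ok
(5,5)+ 3/6 ok
(6,1)+ 2/4 ok
(6,2)+ 3/6 ok
(6,3)# 2/5 ok
(6,4)# 2/6 ok
(6,5)+ 3/5 ok
(6,6)+ 2/3 ok
(7,1)# 1/3 ok
(7,2)# 2/4 ok
(7,5)# 1/3 ok
For instance (1,6) has only 0/1 same-type neighbors, below 1/4.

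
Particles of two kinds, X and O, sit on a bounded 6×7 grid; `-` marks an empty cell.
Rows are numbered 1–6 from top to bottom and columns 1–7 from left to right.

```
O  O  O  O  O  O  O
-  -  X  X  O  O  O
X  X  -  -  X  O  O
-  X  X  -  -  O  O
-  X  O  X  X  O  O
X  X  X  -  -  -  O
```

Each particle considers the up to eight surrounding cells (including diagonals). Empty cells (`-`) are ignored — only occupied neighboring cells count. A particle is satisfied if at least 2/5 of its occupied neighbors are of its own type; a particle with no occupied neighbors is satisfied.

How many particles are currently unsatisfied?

4

Row 1: (1,1)O 1/1 ✓ · (1,2)O 2/3 ✓ · (1,3)O 2/4 ✓ · (1,4)O 3/5 ✓ · (1,5)O 4/5 ✓ · (1,6)O 5/5 ✓ · (1,7)O 3/3 ✓
Row 2: (2,3)X 2/5 ✓ · (2,4)X 2/6 ✗ · (2,5)O 5/7 ✓ · (2,6)O 7/8 ✓ · (2,7)O 5/5 ✓
Row 3: (3,1)X 2/2 ✓ · (3,2)X 4/4 ✓ · (3,5)X 1/5 ✗ · (3,6)O 6/7 ✓ · (3,7)O 5/5 ✓
Row 4: (4,2)X 4/5 ✓ · (4,3)X 4/5 ✓ · (4,6)O 5/7 ✓ · (4,7)O 5/5 ✓
Row 5: (5,2)X 5/6 ✓ · (5,3)O 0/6 ✗ · (5,4)X 3/4 ✓ · (5,5)X 1/3 ✗ · (5,6)O 4/5 ✓ · (5,7)O 4/4 ✓
Row 6: (6,1)X 2/2 ✓ · (6,2)X 3/4 ✓ · (6,3)X 3/4 ✓ · (6,7)O 2/2 ✓
Unsatisfied: (2,4), (3,5), (5,3), (5,5) — 4 in total.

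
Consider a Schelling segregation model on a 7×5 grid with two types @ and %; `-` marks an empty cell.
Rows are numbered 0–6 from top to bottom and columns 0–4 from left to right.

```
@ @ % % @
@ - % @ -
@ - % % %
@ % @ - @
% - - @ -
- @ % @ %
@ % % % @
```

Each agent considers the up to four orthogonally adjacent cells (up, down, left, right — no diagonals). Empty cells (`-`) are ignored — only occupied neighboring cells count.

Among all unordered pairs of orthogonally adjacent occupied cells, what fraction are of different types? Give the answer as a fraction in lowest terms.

18/31

Scan each occupied cell's neighbors to the right and below so each pair is counted once.
Row 0: @(0,0)–@(0,1)= @(0,0)–@(1,0)= @(0,1)–%(0,2)≠ %(0,2)–%(0,3)= %(0,2)–%(1,2)= %(0,3)–@(0,4)≠ %(0,3)–@(1,3)≠  → 3/7 unlike.
Row 1: @(1,0)–@(2,0)= %(1,2)–@(1,3)≠ %(1,2)–%(2,2)= @(1,3)–%(2,3)≠  → 2/4 unlike.
Row 2: @(2,0)–@(3,0)= %(2,2)–%(2,3)= %(2,2)–@(3,2)≠ %(2,3)–%(2,4)= %(2,4)–@(3,4)≠  → 2/5 unlike.
Row 3: @(3,0)–%(3,1)≠ @(3,0)–%(4,0)≠ %(3,1)–@(3,2)≠  → 3/3 unlike.
Row 4: @(4,3)–@(5,3)=  → 0/1 unlike.
Row 5: @(5,1)–%(5,2)≠ @(5,1)–%(6,1)≠ %(5,2)–@(5,3)≠ %(5,2)–%(6,2)= @(5,3)–%(5,4)≠ @(5,3)–%(6,3)≠ %(5,4)–@(6,4)≠  → 6/7 unlike.
Row 6: @(6,0)–%(6,1)≠ %(6,1)–%(6,2)= %(6,2)–%(6,3)= %(6,3)–@(6,4)≠  → 2/4 unlike.
Total adjacent occupied pairs: 31; unlike-type pairs: 18.
18/31 is already in lowest terms.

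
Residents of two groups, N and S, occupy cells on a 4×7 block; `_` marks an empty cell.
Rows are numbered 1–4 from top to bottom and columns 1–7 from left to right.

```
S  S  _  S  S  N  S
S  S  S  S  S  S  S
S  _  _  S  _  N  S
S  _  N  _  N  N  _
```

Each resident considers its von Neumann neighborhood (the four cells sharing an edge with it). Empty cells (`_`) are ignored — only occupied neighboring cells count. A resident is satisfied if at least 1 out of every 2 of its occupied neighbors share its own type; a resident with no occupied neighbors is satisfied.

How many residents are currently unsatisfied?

2

(1,1)S 2/2 ok
(1,2)S 2/2 ok
(1,4)S 2/2 ok
(1,5)S 2/3 ok
(1,6)N 0/3 unhappy
(1,7)S 1/2 ok
(2,1)S 3/3 ok
(2,2)S 3/3 ok
(2,3)S 2/2 ok
(2,4)S 4/4 ok
(2,5)S 3/3 ok
(2,6)S 2/4 ok
(2,7)S 3/3 ok
(3,1)S 2/2 ok
(3,4)S 1/1 ok
(3,6)N 1/3 unhappy
(3,7)S 1/2 ok
(4,1)S 1/1 ok
(4,3)N 0/0 ok
(4,5)N 1/1 ok
(4,6)N 2/2 ok
Unsatisfied: (1,6), (3,6) — 2 in total.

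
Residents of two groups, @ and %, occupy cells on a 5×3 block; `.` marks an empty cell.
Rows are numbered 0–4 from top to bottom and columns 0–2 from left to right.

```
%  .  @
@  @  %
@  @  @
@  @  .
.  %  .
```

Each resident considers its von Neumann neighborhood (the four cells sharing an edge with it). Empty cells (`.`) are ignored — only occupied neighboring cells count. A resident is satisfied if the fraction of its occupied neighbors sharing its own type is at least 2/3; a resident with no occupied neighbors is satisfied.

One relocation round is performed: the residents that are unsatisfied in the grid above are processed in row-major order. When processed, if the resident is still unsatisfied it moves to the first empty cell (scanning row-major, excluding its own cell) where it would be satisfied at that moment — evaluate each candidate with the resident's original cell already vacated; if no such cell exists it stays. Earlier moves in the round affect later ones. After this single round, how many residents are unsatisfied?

Initially unsatisfied (in order): (0,0), (0,2), (1,2), (2,2), (4,1).
  (0,0) → (4,2).
  (0,2) → (0,0).
  (1,2) → (0,2).
  (2,2): now satisfied by earlier moves; stays.
  (4,1): no empty cell satisfies it; stays.
Resulting grid:
@ . %
@ @ .
@ @ @
@ @ .
. % %
Unsatisfied now: (4,1).

1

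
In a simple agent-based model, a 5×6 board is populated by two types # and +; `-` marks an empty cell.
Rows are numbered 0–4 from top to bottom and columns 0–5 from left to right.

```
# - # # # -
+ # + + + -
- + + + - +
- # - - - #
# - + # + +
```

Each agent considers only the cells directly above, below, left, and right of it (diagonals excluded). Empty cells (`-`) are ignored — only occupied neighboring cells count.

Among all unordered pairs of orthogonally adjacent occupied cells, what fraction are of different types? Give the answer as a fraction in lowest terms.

Scan each occupied cell's neighbors to the right and below so each pair is counted once.
From row 0: 4 unlike of 6 pairs (running 4/6).
From row 1: 3 unlike of 7 pairs (running 7/13).
From row 2: 2 unlike of 4 pairs (running 9/17).
From row 3: 1 unlike of 1 pairs (running 10/18).
From row 4: 2 unlike of 3 pairs (running 12/21).
Total adjacent occupied pairs: 21; unlike-type pairs: 12.
12/21 reduces to 4/7.

4/7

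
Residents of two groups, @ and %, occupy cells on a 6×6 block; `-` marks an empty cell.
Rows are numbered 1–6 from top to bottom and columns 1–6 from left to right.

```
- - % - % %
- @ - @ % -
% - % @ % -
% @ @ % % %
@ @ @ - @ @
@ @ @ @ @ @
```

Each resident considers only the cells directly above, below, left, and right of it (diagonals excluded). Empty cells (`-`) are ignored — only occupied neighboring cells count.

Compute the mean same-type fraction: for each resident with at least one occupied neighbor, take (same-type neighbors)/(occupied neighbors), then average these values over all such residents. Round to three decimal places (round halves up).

Row 1: (1,3)% — no occupied neighbors · (1,5)% 2/2 · (1,6)% 1/1
Row 2: (2,2)@ — no occupied neighbors · (2,4)@ 1/2 · (2,5)% 2/3
Row 3: (3,1)% 1/1 · (3,3)% 0/2 · (3,4)@ 1/4 · (3,5)% 2/3
Row 4: (4,1)% 1/3 · (4,2)@ 2/3 · (4,3)@ 2/4 · (4,4)% 1/3 · (4,5)% 3/4 · (4,6)% 1/2
Row 5: (5,1)@ 2/3 · (5,2)@ 4/4 · (5,3)@ 3/3 · (5,5)@ 2/3 · (5,6)@ 2/3
Row 6: (6,1)@ 2/2 · (6,2)@ 3/3 · (6,3)@ 3/3 · (6,4)@ 2/2 · (6,5)@ 3/3 · (6,6)@ 2/2
Sum over 25 residents: 2/2 + 1/1 + 1/2 + 2/3 + 1/1 + 0/2 + 1/4 + 2/3 + 1/3 + 2/3 + 2/4 + 1/3 + 3/4 + 1/2 + 2/3 + 4/4 + 3/3 + 2/3 + 2/3 + 2/2 + 3/3 + 3/3 + 2/2 + 3/3 + 2/2 = 109/6; mean = 109/6 ÷ 25 = 109/150 = 0.726666… → 0.727.

0.727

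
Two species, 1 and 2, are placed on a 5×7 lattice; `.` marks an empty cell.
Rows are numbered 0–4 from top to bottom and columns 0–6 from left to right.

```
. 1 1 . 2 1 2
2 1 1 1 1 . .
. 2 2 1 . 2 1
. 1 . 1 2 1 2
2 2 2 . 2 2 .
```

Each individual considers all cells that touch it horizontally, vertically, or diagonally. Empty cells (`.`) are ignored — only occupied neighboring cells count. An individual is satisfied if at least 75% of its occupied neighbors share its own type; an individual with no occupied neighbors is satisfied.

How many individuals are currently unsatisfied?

22

Row 0: (0,1)1 3/4 ✓ · (0,2)1 4/4 ✓ · (0,4)2 0/3 ✗ · (0,5)1 1/3 ✗ · (0,6)2 0/1 ✗
Row 1: (1,0)2 1/3 ✗ · (1,1)1 3/6 ✗ · (1,2)1 5/7 ✗ · (1,3)1 4/6 ✗ · (1,4)1 3/5 ✗
Row 2: (2,1)2 2/5 ✗ · (2,2)2 1/7 ✗ · (2,3)1 4/6 ✗ · (2,5)2 2/5 ✗ · (2,6)1 1/3 ✗
Row 3: (3,1)1 0/5 ✗ · (3,3)1 1/5 ✗ · (3,4)2 3/6 ✗ · (3,5)1 1/6 ✗ · (3,6)2 2/4 ✗
Row 4: (4,0)2 1/2 ✗ · (4,1)2 2/3 ✗ · (4,2)2 1/3 ✗ · (4,4)2 2/4 ✗ · (4,5)2 3/4 ✓
Unsatisfied: (0,4), (0,5), (0,6), (1,0), (1,1), (1,2), (1,3), (1,4), (2,1), (2,2), (2,3), (2,5), (2,6), (3,1), (3,3), (3,4), (3,5), (3,6), (4,0), (4,1), (4,2), (4,4) — 22 in total.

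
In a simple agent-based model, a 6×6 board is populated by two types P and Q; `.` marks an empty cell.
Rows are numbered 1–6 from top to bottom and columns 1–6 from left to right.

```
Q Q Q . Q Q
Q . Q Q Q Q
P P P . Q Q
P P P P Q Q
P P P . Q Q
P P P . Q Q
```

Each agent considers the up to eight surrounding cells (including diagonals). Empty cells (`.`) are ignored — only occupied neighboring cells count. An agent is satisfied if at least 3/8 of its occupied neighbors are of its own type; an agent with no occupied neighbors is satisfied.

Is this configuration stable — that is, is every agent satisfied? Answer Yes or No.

Yes

(1,1)Q 2/2 satisfied
(1,2)Q 4/4 satisfied
(1,3)Q 3/3 satisfied
(1,5)Q 4/4 satisfied
(1,6)Q 3/3 satisfied
(2,1)Q 2/4 satisfied
(2,3)Q 3/5 satisfied
(2,4)Q 5/6 satisfied
(2,5)Q 6/6 satisfied
(2,6)Q 5/5 satisfied
(3,1)P 3/4 satisfied
(3,2)P 5/7 satisfied
(3,3)P 4/6 satisfied
(3,5)Q 6/7 satisfied
(3,6)Q 5/5 satisfied
(4,1)P 5/5 satisfied
(4,2)P 8/8 satisfied
(4,3)P 6/6 satisfied
(4,4)P 3/6 satisfied
(4,5)Q 5/6 satisfied
(4,6)Q 5/5 satisfied
(5,1)P 5/5 satisfied
(5,2)P 8/8 satisfied
(5,3)P 6/6 satisfied
(5,5)Q 5/6 satisfied
(5,6)Q 5/5 satisfied
(6,1)P 3/3 satisfied
(6,2)P 5/5 satisfied
(6,3)P 3/3 satisfied
(6,5)Q 3/3 satisfied
(6,6)Q 3/3 satisfied
All meet the threshold, so the configuration is stable.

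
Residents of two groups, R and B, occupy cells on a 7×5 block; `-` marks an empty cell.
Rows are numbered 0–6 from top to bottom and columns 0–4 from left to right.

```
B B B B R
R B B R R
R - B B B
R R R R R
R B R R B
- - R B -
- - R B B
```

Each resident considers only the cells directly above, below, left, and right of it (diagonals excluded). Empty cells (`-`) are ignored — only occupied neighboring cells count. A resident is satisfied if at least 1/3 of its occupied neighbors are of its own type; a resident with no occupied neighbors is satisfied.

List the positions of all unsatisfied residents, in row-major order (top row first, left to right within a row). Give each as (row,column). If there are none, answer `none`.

(0,0)B 1/2 ok
(0,1)B 3/3 ok
(0,2)B 3/3 ok
(0,3)B 1/3 ok
(0,4)R 1/2 ok
(1,0)R 1/3 ok
(1,1)B 2/3 ok
(1,2)B 3/4 ok
(1,3)R 1/4 unhappy
(1,4)R 2/3 ok
(2,0)R 2/2 ok
(2,2)B 2/3 ok
(2,3)B 2/4 ok
(2,4)B 1/3 ok
(3,0)R 3/3 ok
(3,1)R 2/3 ok
(3,2)R 3/4 ok
(3,3)R 3/4 ok
(3,4)R 1/3 ok
(4,0)R 1/2 ok
(4,1)B 0/3 unhappy
(4,2)R 3/4 ok
(4,3)R 2/4 ok
(4,4)B 0/2 unhappy
(5,2)R 2/3 ok
(5,3)B 1/3 ok
(6,2)R 1/2 ok
(6,3)B 2/3 ok
(6,4)B 1/1 ok

(1,3), (4,1), (4,4)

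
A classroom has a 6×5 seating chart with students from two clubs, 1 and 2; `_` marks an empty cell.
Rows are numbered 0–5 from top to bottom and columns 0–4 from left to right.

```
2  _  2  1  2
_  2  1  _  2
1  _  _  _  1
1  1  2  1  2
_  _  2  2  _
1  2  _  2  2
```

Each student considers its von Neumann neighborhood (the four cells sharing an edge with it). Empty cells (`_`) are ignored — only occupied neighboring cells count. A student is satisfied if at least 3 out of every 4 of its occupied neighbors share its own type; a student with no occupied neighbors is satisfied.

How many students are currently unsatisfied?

14

(0,0)2 0/0 satisfied
(0,2)2 0/2 not
(0,3)1 0/2 not
(0,4)2 1/2 not
(1,1)2 0/1 not
(1,2)1 0/2 not
(1,4)2 1/2 not
(2,0)1 1/1 satisfied
(2,4)1 0/2 not
(3,0)1 2/2 satisfied
(3,1)1 1/2 not
(3,2)2 1/3 not
(3,3)1 0/3 not
(3,4)2 0/2 not
(4,2)2 2/2 satisfied
(4,3)2 2/3 not
(5,0)1 0/1 not
(5,1)2 0/1 not
(5,3)2 2/2 satisfied
(5,4)2 1/1 satisfied
Unsatisfied: (0,2), (0,3), (0,4), (1,1), (1,2), (1,4), (2,4), (3,1), (3,2), (3,3), (3,4), (4,3), (5,0), (5,1) — 14 in total.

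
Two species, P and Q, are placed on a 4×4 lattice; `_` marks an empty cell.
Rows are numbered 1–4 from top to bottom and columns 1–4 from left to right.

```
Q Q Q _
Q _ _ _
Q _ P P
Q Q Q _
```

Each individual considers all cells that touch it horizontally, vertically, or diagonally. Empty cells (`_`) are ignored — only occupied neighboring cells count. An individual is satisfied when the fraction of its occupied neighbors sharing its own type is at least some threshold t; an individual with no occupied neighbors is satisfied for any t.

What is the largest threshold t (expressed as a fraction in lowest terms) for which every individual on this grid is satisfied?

Row 1: (1,1)Q 2/2 · (1,2)Q 3/3 · (1,3)Q 1/1
Row 2: (2,1)Q 3/3
Row 3: (3,1)Q 3/3 · (3,3)P 1/3 · (3,4)P 1/2
Row 4: (4,1)Q 2/2 · (4,2)Q 3/4 · (4,3)Q 1/3
The smallest same-type fraction is 1/3 at (3,3), which reduces to 1/3. Any threshold above that leaves this individual unsatisfied.

1/3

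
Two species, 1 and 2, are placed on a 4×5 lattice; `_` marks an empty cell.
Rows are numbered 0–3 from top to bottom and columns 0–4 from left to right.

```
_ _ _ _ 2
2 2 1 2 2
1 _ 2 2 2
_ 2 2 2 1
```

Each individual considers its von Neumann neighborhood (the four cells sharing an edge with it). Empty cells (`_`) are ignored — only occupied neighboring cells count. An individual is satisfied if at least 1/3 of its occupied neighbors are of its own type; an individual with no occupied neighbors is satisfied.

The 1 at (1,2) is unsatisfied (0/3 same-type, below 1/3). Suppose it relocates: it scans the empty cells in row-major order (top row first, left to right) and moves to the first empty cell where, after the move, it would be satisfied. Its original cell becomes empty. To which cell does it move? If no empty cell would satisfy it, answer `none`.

(0,2)

Vacating (1,2). Empty cells in order:
  (0,0): 0/1 same-type → still unsatisfied.
  (0,1): 0/1 same-type → still unsatisfied.
  (0,2): 0/0 same-type → satisfied — stop here.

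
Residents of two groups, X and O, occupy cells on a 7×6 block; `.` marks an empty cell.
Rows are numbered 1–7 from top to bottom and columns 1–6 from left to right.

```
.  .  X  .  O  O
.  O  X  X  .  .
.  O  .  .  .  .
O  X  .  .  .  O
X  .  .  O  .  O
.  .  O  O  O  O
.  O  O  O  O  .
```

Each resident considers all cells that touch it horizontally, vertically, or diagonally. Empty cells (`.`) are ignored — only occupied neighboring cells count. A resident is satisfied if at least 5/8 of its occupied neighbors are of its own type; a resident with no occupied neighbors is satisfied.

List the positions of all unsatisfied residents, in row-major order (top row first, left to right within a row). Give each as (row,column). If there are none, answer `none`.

(1,5), (2,2), (2,3), (3,2), (4,1), (4,2), (5,1)

Row 1: (1,3)X 2/3 ok · (1,5)O 1/2 unhappy · (1,6)O 1/1 ok
Row 2: (2,2)O 1/3 unhappy · (2,3)X 2/4 unhappy · (2,4)X 2/3 ok
Row 3: (3,2)O 2/4 unhappy
Row 4: (4,1)O 1/3 unhappy · (4,2)X 1/3 unhappy · (4,6)O 1/1 ok
Row 5: (5,1)X 1/2 unhappy · (5,4)O 3/3 ok · (5,6)O 3/3 ok
Row 6: (6,3)O 5/5 ok · (6,4)O 6/6 ok · (6,5)O 6/6 ok · (6,6)O 3/3 ok
Row 7: (7,2)O 2/2 ok · (7,3)O 4/4 ok · (7,4)O 5/5 ok · (7,5)O 4/4 ok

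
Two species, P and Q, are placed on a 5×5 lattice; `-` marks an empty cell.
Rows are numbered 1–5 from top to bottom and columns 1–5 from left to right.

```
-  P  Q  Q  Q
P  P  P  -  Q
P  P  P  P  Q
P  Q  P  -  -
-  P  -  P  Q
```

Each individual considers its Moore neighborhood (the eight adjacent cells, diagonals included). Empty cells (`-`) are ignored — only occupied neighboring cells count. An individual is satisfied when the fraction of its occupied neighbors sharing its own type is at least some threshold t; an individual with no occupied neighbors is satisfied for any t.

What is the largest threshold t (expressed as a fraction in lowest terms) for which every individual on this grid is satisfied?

Row 1: (1,2)P 3/4 · (1,3)Q 1/4 · (1,4)Q 3/4 · (1,5)Q 2/2
Row 2: (2,1)P 4/4 · (2,2)P 6/7 · (2,3)P 5/7 · (2,5)Q 3/4
Row 3: (3,1)P 4/5 · (3,2)P 7/8 · (3,3)P 5/6 · (3,4)P 3/5 · (3,5)Q 1/2
Row 4: (4,1)P 3/4 · (4,2)Q 0/6 · (4,3)P 5/6
Row 5: (5,2)P 2/3 · (5,4)P 1/2 · (5,5)Q 0/1
The smallest same-type fraction is 0/6 at (4,2), which reduces to 0/1. Any threshold above that leaves this individual unsatisfied.

0/1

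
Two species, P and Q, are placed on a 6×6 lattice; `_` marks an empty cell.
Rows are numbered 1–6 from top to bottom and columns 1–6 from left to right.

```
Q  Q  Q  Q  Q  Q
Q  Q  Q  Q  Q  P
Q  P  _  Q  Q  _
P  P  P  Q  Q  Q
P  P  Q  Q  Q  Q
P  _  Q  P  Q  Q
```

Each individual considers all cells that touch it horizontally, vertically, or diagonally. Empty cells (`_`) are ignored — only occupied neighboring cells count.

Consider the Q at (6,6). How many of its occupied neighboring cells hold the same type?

3

Occupied neighbors of (6,6): (5,5)=Q, (5,6)=Q, (6,5)=Q.
Same type (Q): 3 of 3.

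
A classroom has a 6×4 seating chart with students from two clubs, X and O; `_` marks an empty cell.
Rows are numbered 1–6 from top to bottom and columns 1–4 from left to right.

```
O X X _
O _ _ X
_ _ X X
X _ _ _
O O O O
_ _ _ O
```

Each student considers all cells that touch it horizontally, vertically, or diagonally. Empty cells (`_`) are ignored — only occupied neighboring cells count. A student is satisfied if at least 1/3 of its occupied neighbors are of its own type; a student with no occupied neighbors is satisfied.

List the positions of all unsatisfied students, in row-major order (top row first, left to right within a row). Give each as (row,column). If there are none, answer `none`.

(4,1)

Row 1: (1,1)O 1/2 ✓ · (1,2)X 1/3 ✓ · (1,3)X 2/2 ✓
Row 2: (2,1)O 1/2 ✓ · (2,4)X 3/3 ✓
Row 3: (3,3)X 2/2 ✓ · (3,4)X 2/2 ✓
Row 4: (4,1)X 0/2 ✗
Row 5: (5,1)O 1/2 ✓ · (5,2)O 2/3 ✓ · (5,3)O 3/3 ✓ · (5,4)O 2/2 ✓
Row 6: (6,4)O 2/2 ✓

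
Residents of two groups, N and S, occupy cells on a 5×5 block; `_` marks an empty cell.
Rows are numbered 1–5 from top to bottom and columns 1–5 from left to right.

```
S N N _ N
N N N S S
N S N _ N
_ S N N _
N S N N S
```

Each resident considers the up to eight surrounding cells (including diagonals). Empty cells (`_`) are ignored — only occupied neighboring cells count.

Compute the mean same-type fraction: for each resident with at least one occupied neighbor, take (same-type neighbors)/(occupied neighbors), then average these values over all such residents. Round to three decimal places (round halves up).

0.424

(1,1)S 0/3
(1,2)N 4/5
(1,3)N 3/4
(1,5)N 0/2
(2,1)N 3/5
(2,2)N 6/8
(2,3)N 4/6
(2,4)S 1/6
(2,5)S 1/3
(3,1)N 2/4
(3,2)S 1/7
(3,3)N 4/7
(3,5)N 1/3
(4,2)S 2/7
(4,3)N 4/7
(4,4)N 5/6
(5,1)N 0/2
(5,2)S 1/4
(5,3)N 3/5
(5,4)N 3/4
(5,5)S 0/2
Sum over 21 residents: 0/3 + 4/5 + 3/4 + 0/2 + 3/5 + 6/8 + 4/6 + 1/6 + 1/3 + 2/4 + 1/7 + 4/7 + 1/3 + 2/7 + 4/7 + 5/6 + 0/2 + 1/4 + 3/5 + 3/4 + 0/2 = 187/21; mean = 187/21 ÷ 21 = 187/441 = 0.424036… → 0.424.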